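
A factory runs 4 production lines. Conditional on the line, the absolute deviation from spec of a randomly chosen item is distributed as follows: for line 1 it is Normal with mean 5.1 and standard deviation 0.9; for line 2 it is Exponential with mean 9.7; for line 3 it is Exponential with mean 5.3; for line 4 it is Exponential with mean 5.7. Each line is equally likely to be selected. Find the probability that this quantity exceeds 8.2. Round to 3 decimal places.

0.220

Conditional on each line, P(X > 8.2): 1: 0.000286117; 2: 0.429402; 3: 0.21285; 4: 0.237261.
By total probability, P(X > 8.2) = 0.25·0.000286117 + 0.25·0.429402 + 0.25·0.21285 + 0.25·0.237261 = 0.21995.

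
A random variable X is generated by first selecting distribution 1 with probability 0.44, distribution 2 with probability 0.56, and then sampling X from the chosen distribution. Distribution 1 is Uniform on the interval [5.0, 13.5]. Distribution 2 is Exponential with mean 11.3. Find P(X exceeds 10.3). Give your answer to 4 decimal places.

Conditional on each component, P(X > 10.3): 1: 0.376471; 2: 0.401919.
By total probability, P(X > 10.3) = 0.44·0.376471 + 0.56·0.401919 = 0.390722.

0.3907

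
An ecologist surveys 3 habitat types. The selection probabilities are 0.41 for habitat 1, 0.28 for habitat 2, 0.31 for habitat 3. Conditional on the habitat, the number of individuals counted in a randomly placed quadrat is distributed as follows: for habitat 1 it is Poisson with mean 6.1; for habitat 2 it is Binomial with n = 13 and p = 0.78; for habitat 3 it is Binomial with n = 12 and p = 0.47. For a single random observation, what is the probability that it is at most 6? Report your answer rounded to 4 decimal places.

0.4596

Conditional on each habitat, P(X ≤ 6): 1: 0.590245; 2: 0.0120368; 3: 0.691104.
By total probability, P(X ≤ 6) = 0.41·0.590245 + 0.28·0.0120368 + 0.31·0.691104 = 0.459613.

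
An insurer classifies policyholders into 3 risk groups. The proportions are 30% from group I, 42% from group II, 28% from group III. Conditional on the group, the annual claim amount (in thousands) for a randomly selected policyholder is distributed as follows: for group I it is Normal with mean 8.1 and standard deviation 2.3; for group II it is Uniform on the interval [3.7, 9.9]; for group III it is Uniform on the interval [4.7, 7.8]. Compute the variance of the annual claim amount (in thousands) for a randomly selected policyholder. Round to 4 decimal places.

Per component, I: μ=8.1, E[X²]=70.9; II: μ=6.8, E[X²]=49.4433; III: μ=6.25, E[X²]=39.8633.
E[X] = 0.3·8.1 + 0.42·6.8 + 0.28·6.25 = 7.036.
E[X²] = 0.3·70.9 + 0.42·49.4433 + 0.28·39.8633 = 53.1979.
Var(X) = E[X²] − (E[X])² = 53.1979 − 49.5053 = 3.69264.

3.6926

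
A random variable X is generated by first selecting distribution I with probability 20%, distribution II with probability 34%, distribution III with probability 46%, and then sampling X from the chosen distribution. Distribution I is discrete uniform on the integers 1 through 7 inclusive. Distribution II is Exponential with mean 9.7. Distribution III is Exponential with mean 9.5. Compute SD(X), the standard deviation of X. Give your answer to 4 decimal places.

Per component, I: μ=4, E[X²]=20; II: μ=9.7, E[X²]=188.18; III: μ=9.5, E[X²]=180.5.
E[X] = 0.2·4 + 0.34·9.7 + 0.46·9.5 = 8.468.
E[X²] = 0.2·20 + 0.34·188.18 + 0.46·180.5 = 151.011.
Var(X) = E[X²] − (E[X])² = 151.011 − 71.707 = 79.3042.
SD(X) = √79.3042 = 8.90529.

8.9053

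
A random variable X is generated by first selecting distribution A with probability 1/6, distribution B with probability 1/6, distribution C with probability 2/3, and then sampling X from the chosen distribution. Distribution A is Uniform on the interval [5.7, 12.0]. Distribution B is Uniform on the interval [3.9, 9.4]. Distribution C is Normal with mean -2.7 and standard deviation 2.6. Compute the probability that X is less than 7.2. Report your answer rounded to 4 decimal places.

0.8063

Conditional on each component, P(X < 7.2): A: 0.238095; B: 0.6; C: 0.99993.
By total probability, P(X < 7.2) = 0.166667·0.238095 + 0.166667·0.6 + 0.666667·0.99993 = 0.806302.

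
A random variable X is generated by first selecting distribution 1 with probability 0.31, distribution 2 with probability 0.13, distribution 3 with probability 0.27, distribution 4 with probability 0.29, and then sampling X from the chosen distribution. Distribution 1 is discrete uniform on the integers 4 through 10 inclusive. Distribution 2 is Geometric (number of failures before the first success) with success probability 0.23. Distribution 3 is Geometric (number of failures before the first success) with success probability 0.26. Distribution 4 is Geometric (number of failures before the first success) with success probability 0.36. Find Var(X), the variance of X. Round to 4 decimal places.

12.1446

Per component, 1: μ=7, E[X²]=53; 2: μ=3.34783, E[X²]=25.7637; 3: μ=2.84615, E[X²]=19.0473; 4: μ=1.77778, E[X²]=8.09877.
E[X] = 0.31·7 + 0.13·3.34783 + 0.27·2.84615 + 0.29·1.77778 = 3.88923.
E[X²] = 0.31·53 + 0.13·25.7637 + 0.27·19.0473 + 0.29·8.09877 = 27.2707.
Var(X) = E[X²] − (E[X])² = 27.2707 − 15.1261 = 12.1446.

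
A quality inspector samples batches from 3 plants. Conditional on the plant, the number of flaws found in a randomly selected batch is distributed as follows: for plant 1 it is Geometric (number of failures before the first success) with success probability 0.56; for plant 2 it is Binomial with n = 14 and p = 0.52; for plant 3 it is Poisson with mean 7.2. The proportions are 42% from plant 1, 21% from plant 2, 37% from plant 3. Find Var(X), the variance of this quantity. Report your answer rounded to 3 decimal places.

Per component, 1: μ=0.785714, E[X²]=2.02041; 2: μ=7.28, E[X²]=56.4928; 3: μ=7.2, E[X²]=59.04.
E[X] = 0.42·0.785714 + 0.21·7.28 + 0.37·7.2 = 4.5228.
E[X²] = 0.42·2.02041 + 0.21·56.4928 + 0.37·59.04 = 34.5569.
Var(X) = E[X²] − (E[X])² = 34.5569 − 20.4557 = 14.1011.

14.101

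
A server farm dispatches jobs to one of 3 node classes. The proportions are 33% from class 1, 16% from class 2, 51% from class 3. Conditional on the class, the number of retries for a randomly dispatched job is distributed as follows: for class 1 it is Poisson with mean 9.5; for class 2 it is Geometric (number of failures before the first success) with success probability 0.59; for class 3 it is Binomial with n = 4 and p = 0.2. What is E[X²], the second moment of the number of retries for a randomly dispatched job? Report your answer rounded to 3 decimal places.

For each component E[X²] = Var + (mean)², giving 1: 99.75; 2: 1.66073; 3: 1.28.
Overall E[X²] = 0.33·99.75 + 0.16·1.66073 + 0.51·1.28 = 33.836.

33.836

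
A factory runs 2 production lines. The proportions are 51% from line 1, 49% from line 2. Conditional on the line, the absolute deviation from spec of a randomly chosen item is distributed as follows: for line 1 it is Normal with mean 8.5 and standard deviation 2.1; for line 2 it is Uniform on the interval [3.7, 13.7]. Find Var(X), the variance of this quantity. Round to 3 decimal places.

6.342

Per component, 1: μ=8.5, E[X²]=76.66; 2: μ=8.7, E[X²]=84.0233.
E[X] = 0.51·8.5 + 0.49·8.7 = 8.598.
E[X²] = 0.51·76.66 + 0.49·84.0233 = 80.268.
Var(X) = E[X²] − (E[X])² = 80.268 − 73.9256 = 6.34243.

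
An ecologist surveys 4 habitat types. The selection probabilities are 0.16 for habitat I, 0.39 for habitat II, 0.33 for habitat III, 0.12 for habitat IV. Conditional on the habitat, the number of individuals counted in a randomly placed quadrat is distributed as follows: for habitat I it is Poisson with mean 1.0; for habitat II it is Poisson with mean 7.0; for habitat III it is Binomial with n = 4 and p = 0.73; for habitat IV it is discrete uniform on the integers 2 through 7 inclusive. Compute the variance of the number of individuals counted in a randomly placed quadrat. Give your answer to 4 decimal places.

8.7102

Per component, I: μ=1, E[X²]=2; II: μ=7, E[X²]=56; III: μ=2.92, E[X²]=9.3148; IV: μ=4.5, E[X²]=23.1667.
E[X] = 0.16·1 + 0.39·7 + 0.33·2.92 + 0.12·4.5 = 4.3936.
E[X²] = 0.16·2 + 0.39·56 + 0.33·9.3148 + 0.12·23.1667 = 28.0139.
Var(X) = E[X²] − (E[X])² = 28.0139 − 19.3037 = 8.71016.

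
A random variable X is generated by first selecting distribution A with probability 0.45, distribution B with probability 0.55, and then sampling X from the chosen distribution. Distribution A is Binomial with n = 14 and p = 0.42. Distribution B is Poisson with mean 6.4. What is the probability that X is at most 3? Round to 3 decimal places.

Conditional on each component, P(X ≤ 3): A: 0.0960776; B: 0.118919.
By total probability, P(X ≤ 3) = 0.45·0.0960776 + 0.55·0.118919 = 0.10864.

0.109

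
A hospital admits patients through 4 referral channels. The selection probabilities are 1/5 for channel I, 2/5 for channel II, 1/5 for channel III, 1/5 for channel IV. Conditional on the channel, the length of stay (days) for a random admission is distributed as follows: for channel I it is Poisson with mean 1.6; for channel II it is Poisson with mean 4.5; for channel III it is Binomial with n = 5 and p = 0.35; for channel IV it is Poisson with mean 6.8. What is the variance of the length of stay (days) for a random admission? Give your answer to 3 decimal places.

7.511

Per component, I: μ=1.6, E[X²]=4.16; II: μ=4.5, E[X²]=24.75; III: μ=1.75, E[X²]=4.2; IV: μ=6.8, E[X²]=53.04.
E[X] = 0.2·1.6 + 0.4·4.5 + 0.2·1.75 + 0.2·6.8 = 3.83.
E[X²] = 0.2·4.16 + 0.4·24.75 + 0.2·4.2 + 0.2·53.04 = 22.18.
Var(X) = E[X²] − (E[X])² = 22.18 − 14.6689 = 7.5111.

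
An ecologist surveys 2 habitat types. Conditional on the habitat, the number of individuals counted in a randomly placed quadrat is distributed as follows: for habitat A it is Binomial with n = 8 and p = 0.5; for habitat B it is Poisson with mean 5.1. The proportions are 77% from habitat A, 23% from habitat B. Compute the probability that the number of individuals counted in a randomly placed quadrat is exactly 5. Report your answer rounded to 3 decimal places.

Conditional on each habitat, P(X = 5): A: 0.21875; B: 0.175294.
By total probability, P(X = 5) = 0.77·0.21875 + 0.23·0.175294 = 0.208755.

0.209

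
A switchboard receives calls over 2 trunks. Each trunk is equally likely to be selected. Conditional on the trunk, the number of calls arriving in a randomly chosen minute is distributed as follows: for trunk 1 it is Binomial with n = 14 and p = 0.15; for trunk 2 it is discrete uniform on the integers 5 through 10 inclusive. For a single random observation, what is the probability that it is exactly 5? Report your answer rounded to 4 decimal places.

0.1009

Conditional on each trunk, P(X = 5): 1: 0.035212; 2: 0.166667.
By total probability, P(X = 5) = 0.5·0.035212 + 0.5·0.166667 = 0.100939.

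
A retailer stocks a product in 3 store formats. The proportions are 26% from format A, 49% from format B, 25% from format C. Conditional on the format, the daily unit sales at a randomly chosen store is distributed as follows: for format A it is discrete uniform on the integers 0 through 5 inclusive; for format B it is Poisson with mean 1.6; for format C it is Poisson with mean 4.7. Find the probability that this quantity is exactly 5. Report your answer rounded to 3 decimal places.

0.095

Conditional on each format, P(X = 5): A: 0.166667; B: 0.017642; C: 0.17383.
By total probability, P(X = 5) = 0.26·0.166667 + 0.49·0.017642 + 0.25·0.17383 = 0.0954353.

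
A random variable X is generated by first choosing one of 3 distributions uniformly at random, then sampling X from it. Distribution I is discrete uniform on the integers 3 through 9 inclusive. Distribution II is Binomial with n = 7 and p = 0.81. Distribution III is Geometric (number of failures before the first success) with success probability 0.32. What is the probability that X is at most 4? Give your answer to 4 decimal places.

0.4239

Conditional on each component, P(X ≤ 4): I: 0.285714; II: 0.131268; III: 0.854607.
By total probability, P(X ≤ 4) = 0.333333·0.285714 + 0.333333·0.131268 + 0.333333·0.854607 = 0.423863.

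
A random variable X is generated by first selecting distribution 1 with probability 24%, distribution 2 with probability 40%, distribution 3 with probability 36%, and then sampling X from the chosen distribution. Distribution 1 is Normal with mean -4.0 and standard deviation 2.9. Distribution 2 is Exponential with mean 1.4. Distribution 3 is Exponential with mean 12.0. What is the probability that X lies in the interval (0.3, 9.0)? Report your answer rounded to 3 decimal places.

Conditional on each component, P(0.3 < X < 9.0): 1: 0.0690656; 2: 0.805503; 3: 0.502943.
By total probability, P(0.3 < X < 9.0) = 0.24·0.0690656 + 0.4·0.805503 + 0.36·0.502943 = 0.519837.

0.520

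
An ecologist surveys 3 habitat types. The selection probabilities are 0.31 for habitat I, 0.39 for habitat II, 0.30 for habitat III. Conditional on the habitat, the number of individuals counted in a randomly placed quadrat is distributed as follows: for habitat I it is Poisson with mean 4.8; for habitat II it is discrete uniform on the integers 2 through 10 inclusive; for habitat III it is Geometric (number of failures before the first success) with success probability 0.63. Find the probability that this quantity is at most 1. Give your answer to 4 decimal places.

0.2737

Conditional on each habitat, P(X ≤ 1): I: 0.0477325; II: 0; III: 0.8631.
By total probability, P(X ≤ 1) = 0.31·0.0477325 + 0.39·0 + 0.3·0.8631 = 0.273727.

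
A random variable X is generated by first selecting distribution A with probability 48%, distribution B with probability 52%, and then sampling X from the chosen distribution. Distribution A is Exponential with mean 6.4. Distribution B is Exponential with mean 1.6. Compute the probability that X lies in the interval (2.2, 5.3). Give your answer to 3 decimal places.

0.243

Conditional on each component, P(2.2 < X < 5.3): A: 0.272239; B: 0.216415.
By total probability, P(2.2 < X < 5.3) = 0.48·0.272239 + 0.52·0.216415 = 0.24321.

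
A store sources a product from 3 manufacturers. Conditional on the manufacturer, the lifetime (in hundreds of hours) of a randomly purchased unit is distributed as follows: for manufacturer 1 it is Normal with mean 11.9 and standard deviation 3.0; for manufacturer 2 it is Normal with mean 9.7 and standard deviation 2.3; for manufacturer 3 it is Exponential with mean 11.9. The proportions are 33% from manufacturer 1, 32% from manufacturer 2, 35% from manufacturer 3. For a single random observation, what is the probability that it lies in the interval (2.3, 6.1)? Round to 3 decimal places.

Conditional on each manufacturer, P(2.3 < X < 6.1): 1: 0.0259104; 2: 0.0581192; 3: 0.22532.
By total probability, P(2.3 < X < 6.1) = 0.33·0.0259104 + 0.32·0.0581192 + 0.35·0.22532 = 0.106011.

0.106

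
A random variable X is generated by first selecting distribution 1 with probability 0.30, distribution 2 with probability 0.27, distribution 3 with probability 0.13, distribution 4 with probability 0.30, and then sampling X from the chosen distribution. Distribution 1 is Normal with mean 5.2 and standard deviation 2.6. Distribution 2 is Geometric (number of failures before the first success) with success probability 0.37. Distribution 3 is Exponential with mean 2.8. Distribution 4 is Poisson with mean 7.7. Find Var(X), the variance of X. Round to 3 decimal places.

Per component, 1: μ=5.2, E[X²]=33.8; 2: μ=1.7027, E[X²]=7.5011; 3: μ=2.8, E[X²]=15.68; 4: μ=7.7, E[X²]=66.99.
E[X] = 0.3·5.2 + 0.27·1.7027 + 0.13·2.8 + 0.3·7.7 = 4.69373.
E[X²] = 0.3·33.8 + 0.27·7.5011 + 0.13·15.68 + 0.3·66.99 = 34.3007.
Var(X) = E[X²] − (E[X])² = 34.3007 − 22.0311 = 12.2696.

12.270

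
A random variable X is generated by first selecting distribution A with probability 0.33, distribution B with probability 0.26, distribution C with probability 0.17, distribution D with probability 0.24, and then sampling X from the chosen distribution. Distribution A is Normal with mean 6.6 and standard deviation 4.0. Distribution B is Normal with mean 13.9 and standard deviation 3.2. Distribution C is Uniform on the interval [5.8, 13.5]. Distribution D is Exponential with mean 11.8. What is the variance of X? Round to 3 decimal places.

Per component, A: μ=6.6, E[X²]=59.56; B: μ=13.9, E[X²]=203.45; C: μ=9.65, E[X²]=98.0633; D: μ=11.8, E[X²]=278.48.
E[X] = 0.33·6.6 + 0.26·13.9 + 0.17·9.65 + 0.24·11.8 = 10.2645.
E[X²] = 0.33·59.56 + 0.26·203.45 + 0.17·98.0633 + 0.24·278.48 = 156.058.
Var(X) = E[X²] − (E[X])² = 156.058 − 105.36 = 50.6978.

50.698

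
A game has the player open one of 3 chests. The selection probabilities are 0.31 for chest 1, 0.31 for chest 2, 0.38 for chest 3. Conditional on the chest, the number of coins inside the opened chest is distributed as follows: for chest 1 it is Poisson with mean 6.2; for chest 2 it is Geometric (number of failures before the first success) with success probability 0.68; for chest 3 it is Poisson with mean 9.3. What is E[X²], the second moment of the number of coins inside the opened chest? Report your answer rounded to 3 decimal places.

50.522

For each component E[X²] = Var + (mean)², giving 1: 44.64; 2: 0.913495; 3: 95.79.
Overall E[X²] = 0.31·44.64 + 0.31·0.913495 + 0.38·95.79 = 50.5218.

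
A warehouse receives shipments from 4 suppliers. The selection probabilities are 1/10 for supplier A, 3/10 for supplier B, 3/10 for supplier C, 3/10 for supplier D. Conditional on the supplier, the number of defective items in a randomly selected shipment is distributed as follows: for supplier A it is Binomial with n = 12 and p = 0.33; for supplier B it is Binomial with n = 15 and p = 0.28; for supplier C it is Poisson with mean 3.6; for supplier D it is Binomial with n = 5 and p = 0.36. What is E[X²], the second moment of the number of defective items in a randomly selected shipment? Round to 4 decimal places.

14.3183

For each component E[X²] = Var + (mean)², giving A: 18.3348; B: 20.664; C: 16.56; D: 4.392.
Overall E[X²] = 0.1·18.3348 + 0.3·20.664 + 0.3·16.56 + 0.3·4.392 = 14.3183.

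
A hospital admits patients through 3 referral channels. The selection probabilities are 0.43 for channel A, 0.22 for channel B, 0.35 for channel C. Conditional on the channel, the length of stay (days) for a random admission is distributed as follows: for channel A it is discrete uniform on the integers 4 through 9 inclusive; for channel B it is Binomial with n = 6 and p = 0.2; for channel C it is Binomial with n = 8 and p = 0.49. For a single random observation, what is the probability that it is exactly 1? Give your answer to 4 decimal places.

0.0988

Conditional on each channel, P(X = 1): A: 0; B: 0.393216; C: 0.0351785.
By total probability, P(X = 1) = 0.43·0 + 0.22·0.393216 + 0.35·0.0351785 = 0.09882.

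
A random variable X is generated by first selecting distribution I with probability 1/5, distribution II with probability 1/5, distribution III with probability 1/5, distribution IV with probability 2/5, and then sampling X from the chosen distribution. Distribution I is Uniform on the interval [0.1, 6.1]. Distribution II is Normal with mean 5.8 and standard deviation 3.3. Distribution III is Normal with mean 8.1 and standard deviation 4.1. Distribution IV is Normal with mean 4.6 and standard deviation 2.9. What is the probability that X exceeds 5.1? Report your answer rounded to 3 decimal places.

Conditional on each component, P(X > 5.1): I: 0.166667; II: 0.583994; III: 0.767826; IV: 0.431556.
By total probability, P(X > 5.1) = 0.2·0.166667 + 0.2·0.583994 + 0.2·0.767826 + 0.4·0.431556 = 0.47632.

0.476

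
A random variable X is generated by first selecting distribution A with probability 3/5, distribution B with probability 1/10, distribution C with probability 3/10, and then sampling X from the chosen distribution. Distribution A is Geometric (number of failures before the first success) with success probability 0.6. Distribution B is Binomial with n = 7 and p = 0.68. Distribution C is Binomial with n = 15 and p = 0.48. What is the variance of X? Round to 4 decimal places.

10.8093

Per component, A: μ=0.666667, E[X²]=1.55556; B: μ=4.76, E[X²]=24.1808; C: μ=7.2, E[X²]=55.584.
E[X] = 0.6·0.666667 + 0.1·4.76 + 0.3·7.2 = 3.036.
E[X²] = 0.6·1.55556 + 0.1·24.1808 + 0.3·55.584 = 20.0266.
Var(X) = E[X²] − (E[X])² = 20.0266 − 9.2173 = 10.8093.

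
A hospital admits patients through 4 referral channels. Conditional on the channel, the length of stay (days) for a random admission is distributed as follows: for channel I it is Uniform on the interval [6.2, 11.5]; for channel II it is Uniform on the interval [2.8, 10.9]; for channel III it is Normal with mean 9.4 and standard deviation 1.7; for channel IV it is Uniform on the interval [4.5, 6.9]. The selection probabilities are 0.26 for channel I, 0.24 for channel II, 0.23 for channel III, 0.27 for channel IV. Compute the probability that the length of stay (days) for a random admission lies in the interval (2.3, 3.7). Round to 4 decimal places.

Conditional on each channel, P(2.3 < X < 3.7): I: 0; II: 0.111111; III: 0.000384985; IV: 0.
By total probability, P(2.3 < X < 3.7) = 0.26·0 + 0.24·0.111111 + 0.23·0.000384985 + 0.27·0 = 0.0267552.

0.0268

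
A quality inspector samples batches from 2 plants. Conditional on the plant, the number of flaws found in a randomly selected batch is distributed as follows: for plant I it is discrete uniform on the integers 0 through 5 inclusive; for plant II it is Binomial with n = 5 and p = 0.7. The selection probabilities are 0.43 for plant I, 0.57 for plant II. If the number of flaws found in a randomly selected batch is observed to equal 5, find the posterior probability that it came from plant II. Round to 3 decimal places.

Likelihoods P(X=5 | ·): I: 0.166667; II: 0.16807.
Posterior ∝ prior × likelihood. Numerator for II: 0.57·0.16807 = 0.0957999.
Normalizing constant: 0.43·0.166667 + 0.57·0.16807 = 0.167467.
P(II | observation) = 0.0957999 / 0.167467 = 0.572054.

0.572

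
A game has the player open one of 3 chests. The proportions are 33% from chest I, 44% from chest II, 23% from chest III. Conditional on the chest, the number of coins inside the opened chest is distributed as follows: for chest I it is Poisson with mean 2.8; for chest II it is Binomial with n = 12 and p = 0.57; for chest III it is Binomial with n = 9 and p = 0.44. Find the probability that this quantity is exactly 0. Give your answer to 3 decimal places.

0.021

Conditional on each chest, P(X = 0): I: 0.0608101; II: 3.99596e-05; III: 0.00541617.
By total probability, P(X = 0) = 0.33·0.0608101 + 0.44·3.99596e-05 + 0.23·0.00541617 = 0.0213306.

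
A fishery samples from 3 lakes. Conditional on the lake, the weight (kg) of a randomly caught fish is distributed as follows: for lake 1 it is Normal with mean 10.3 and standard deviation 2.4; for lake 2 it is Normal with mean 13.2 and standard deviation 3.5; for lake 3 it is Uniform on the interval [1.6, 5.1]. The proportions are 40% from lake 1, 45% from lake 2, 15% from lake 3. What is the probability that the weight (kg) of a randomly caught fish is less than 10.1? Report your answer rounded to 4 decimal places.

Conditional on each lake, P(X < 10.1): 1: 0.466793; 2: 0.187886; 3: 1.
By total probability, P(X < 10.1) = 0.4·0.466793 + 0.45·0.187886 + 0.15·1 = 0.421266.

0.4213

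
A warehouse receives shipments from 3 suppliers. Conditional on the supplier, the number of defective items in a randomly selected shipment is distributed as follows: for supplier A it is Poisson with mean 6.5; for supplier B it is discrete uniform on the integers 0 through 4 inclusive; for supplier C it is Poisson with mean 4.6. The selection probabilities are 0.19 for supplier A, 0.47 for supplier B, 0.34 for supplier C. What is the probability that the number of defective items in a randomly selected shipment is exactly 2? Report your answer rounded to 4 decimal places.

0.1362

Conditional on each supplier, P(X = 2): A: 0.0317602; B: 0.2; C: 0.106348.
By total probability, P(X = 2) = 0.19·0.0317602 + 0.47·0.2 + 0.34·0.106348 = 0.136193.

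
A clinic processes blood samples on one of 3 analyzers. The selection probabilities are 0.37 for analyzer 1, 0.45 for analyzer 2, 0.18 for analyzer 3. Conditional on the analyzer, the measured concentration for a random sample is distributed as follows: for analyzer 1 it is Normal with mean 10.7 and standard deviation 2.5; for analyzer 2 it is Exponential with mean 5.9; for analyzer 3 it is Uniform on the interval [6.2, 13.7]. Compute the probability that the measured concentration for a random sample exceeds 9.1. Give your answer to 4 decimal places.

0.4800

Conditional on each analyzer, P(X > 9.1): 1: 0.738914; 2: 0.213873; 3: 0.613333.
By total probability, P(X > 9.1) = 0.37·0.738914 + 0.45·0.213873 + 0.18·0.613333 = 0.480041.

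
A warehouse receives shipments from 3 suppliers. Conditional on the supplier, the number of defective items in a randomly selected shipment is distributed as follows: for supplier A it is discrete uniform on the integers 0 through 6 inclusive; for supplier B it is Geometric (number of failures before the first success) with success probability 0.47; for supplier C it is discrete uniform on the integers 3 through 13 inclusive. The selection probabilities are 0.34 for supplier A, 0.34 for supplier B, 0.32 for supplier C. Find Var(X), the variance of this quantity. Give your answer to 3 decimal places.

13.640

Per component, A: μ=3, E[X²]=13; B: μ=1.12766, E[X²]=3.67089; C: μ=8, E[X²]=74.
E[X] = 0.34·3 + 0.34·1.12766 + 0.32·8 = 3.9634.
E[X²] = 0.34·13 + 0.34·3.67089 + 0.32·74 = 29.3481.
Var(X) = E[X²] − (E[X])² = 29.3481 − 15.7086 = 13.6395.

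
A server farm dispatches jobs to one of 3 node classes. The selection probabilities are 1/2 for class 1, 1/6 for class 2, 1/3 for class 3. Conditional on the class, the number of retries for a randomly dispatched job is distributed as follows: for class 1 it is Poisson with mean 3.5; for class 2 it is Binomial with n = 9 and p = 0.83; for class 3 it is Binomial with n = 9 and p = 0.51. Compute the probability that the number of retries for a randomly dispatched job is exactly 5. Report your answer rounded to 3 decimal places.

0.157

Conditional on each class, P(X = 5): 1: 0.132169; 2: 0.0414531; 3: 0.250614.
By total probability, P(X = 5) = 0.5·0.132169 + 0.166667·0.0414531 + 0.333333·0.250614 = 0.156531.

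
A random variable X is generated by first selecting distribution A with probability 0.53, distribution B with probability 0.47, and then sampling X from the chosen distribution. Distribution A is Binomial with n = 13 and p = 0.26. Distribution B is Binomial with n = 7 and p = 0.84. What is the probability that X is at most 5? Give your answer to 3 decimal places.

Conditional on each component, P(X ≤ 5): A: 0.905646; B: 0.311456.
By total probability, P(X ≤ 5) = 0.53·0.905646 + 0.47·0.311456 = 0.626377.

0.626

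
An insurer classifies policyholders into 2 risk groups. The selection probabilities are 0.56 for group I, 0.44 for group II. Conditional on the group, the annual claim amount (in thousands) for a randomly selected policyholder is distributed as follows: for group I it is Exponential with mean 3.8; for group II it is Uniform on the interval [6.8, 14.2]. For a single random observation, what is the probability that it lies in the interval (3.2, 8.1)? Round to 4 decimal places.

Conditional on each group, P(3.2 < X < 8.1): I: 0.312153; II: 0.175676.
By total probability, P(3.2 < X < 8.1) = 0.56·0.312153 + 0.44·0.175676 = 0.252103.

0.2521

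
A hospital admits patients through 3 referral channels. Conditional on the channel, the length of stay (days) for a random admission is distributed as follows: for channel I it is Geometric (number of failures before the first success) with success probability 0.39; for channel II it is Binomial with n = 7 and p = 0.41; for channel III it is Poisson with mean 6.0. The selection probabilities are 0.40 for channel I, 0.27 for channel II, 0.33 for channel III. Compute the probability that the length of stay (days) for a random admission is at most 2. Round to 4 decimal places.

Conditional on each channel, P(X ≤ 2): I: 0.773019; II: 0.39832; III: 0.0619688.
By total probability, P(X ≤ 2) = 0.4·0.773019 + 0.27·0.39832 + 0.33·0.0619688 = 0.437204.

0.4372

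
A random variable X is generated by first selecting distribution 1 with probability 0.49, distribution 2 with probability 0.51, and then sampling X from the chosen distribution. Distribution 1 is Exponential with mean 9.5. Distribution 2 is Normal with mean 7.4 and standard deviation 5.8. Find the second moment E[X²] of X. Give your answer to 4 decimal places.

133.5290

For each component E[X²] = Var + (mean)², giving 1: 180.5; 2: 88.4.
Overall E[X²] = 0.49·180.5 + 0.51·88.4 = 133.529.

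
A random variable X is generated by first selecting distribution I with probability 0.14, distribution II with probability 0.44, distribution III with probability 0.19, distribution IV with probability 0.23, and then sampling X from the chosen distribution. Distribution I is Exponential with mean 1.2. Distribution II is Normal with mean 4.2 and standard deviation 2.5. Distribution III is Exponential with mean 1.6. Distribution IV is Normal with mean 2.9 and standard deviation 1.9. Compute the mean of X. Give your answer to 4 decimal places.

Component means — I: 1.2; II: 4.2; III: 1.6; IV: 2.9.
E[X] = 0.14·1.2 + 0.44·4.2 + 0.19·1.6 + 0.23·2.9 = 2.987.

2.9870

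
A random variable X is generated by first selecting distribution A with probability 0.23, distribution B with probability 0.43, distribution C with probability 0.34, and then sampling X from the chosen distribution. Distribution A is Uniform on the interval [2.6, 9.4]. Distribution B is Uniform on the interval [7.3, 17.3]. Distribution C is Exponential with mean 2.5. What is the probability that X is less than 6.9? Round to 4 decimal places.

0.4639

Conditional on each component, P(X < 6.9): A: 0.632353; B: 0; C: 0.936708.
By total probability, P(X < 6.9) = 0.23·0.632353 + 0.43·0 + 0.34·0.936708 = 0.463922.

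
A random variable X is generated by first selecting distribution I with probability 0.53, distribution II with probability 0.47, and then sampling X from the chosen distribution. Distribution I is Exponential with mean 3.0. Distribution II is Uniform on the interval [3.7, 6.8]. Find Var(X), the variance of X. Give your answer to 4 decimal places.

Per component, I: μ=3, E[X²]=18; II: μ=5.25, E[X²]=28.3633.
E[X] = 0.53·3 + 0.47·5.25 = 4.0575.
E[X²] = 0.53·18 + 0.47·28.3633 = 22.8708.
Var(X) = E[X²] − (E[X])² = 22.8708 − 16.4633 = 6.40746.

6.4075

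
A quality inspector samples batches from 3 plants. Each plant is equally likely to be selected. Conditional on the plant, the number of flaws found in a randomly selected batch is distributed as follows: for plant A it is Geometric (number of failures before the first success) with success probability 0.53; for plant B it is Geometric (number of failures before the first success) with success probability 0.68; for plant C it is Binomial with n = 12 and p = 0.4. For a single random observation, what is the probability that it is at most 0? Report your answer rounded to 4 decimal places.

Conditional on each plant, P(X ≤ 0): A: 0.53; B: 0.68; C: 0.00217678.
By total probability, P(X ≤ 0) = 0.333333·0.53 + 0.333333·0.68 + 0.333333·0.00217678 = 0.404059.

0.4041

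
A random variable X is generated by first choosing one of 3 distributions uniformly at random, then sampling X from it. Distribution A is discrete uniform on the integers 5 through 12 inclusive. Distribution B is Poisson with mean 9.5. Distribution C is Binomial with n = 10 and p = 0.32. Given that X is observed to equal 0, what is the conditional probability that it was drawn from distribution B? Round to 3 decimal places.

Likelihoods P(X=0 | ·): A: 0; B: 7.48518e-05; C: 0.0211392.
Posterior ∝ prior × likelihood. Numerator for B: 0.333333·7.48518e-05 = 2.49506e-05.
Normalizing constant: 0.333333·0 + 0.333333·7.48518e-05 + 0.333333·0.0211392 = 0.00707136.
P(B | observation) = 2.49506e-05 / 0.00707136 = 0.0035284.

0.004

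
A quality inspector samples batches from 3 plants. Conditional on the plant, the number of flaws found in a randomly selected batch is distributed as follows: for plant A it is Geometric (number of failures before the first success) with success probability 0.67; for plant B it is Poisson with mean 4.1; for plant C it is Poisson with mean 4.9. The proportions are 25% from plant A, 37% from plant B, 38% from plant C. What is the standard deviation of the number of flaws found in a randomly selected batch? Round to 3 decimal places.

2.589

Per component, A: μ=0.492537, E[X²]=0.977723; B: μ=4.1, E[X²]=20.91; C: μ=4.9, E[X²]=28.91.
E[X] = 0.25·0.492537 + 0.37·4.1 + 0.38·4.9 = 3.50213.
E[X²] = 0.25·0.977723 + 0.37·20.91 + 0.38·28.91 = 18.9669.
Var(X) = E[X²] − (E[X])² = 18.9669 − 12.2649 = 6.70199.
SD(X) = √6.70199 = 2.58882.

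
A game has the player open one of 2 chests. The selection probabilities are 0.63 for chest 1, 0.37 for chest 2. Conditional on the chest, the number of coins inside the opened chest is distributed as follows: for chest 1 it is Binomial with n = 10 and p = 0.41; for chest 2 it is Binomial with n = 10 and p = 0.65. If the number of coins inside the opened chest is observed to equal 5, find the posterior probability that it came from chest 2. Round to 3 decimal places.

0.302

Likelihoods P(X=5 | ·): 1: 0.208728; 2: 0.15357.
Posterior ∝ prior × likelihood. Numerator for 2: 0.37·0.15357 = 0.0568211.
Normalizing constant: 0.63·0.208728 + 0.37·0.15357 = 0.188319.
P(2 | observation) = 0.0568211 / 0.188319 = 0.301727.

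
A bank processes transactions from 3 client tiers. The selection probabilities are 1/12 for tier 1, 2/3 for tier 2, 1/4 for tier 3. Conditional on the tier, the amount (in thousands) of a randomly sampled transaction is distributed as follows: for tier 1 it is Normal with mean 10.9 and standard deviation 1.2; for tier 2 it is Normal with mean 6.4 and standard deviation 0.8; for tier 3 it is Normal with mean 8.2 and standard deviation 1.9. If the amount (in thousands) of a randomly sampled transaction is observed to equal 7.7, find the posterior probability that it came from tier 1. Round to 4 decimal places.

0.0056

Likelihoods f(7.7 | ·): 1: 0.00949666; 2: 0.133173; 3: 0.202824.
Posterior ∝ prior × likelihood. Numerator for 1: 0.0833333·0.00949666 = 0.000791388.
Normalizing constant: 0.0833333·0.00949666 + 0.666667·0.133173 + 0.25·0.202824 = 0.140279.
P(1 | observation) = 0.000791388 / 0.140279 = 0.00564152.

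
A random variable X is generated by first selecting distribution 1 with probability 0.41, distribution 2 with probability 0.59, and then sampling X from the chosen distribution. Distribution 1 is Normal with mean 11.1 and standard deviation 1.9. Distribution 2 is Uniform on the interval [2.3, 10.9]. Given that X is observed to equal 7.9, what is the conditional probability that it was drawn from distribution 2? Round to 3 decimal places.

0.767

Likelihoods f(7.9 | ·): 1: 0.0508398; 2: 0.116279.
Posterior ∝ prior × likelihood. Numerator for 2: 0.59·0.116279 = 0.0686047.
Normalizing constant: 0.41·0.0508398 + 0.59·0.116279 = 0.089449.
P(2 | observation) = 0.0686047 / 0.089449 = 0.76697.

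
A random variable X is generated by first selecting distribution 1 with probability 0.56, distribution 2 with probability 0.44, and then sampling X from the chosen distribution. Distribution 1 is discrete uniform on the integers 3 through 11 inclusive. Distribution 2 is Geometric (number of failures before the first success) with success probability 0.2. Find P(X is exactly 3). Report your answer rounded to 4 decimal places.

Conditional on each component, P(X = 3): 1: 0.111111; 2: 0.1024.
By total probability, P(X = 3) = 0.56·0.111111 + 0.44·0.1024 = 0.107278.

0.1073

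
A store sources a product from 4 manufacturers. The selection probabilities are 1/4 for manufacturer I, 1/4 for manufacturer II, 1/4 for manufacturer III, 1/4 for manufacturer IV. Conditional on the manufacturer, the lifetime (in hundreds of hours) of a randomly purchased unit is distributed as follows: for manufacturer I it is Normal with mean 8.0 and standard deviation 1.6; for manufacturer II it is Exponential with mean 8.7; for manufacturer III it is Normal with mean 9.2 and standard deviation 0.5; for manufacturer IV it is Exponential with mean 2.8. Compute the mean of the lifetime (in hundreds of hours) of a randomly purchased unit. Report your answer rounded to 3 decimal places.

Component means — I: 8; II: 8.7; III: 9.2; IV: 2.8.
E[X] = 0.25·8 + 0.25·8.7 + 0.25·9.2 + 0.25·2.8 = 7.175.

7.175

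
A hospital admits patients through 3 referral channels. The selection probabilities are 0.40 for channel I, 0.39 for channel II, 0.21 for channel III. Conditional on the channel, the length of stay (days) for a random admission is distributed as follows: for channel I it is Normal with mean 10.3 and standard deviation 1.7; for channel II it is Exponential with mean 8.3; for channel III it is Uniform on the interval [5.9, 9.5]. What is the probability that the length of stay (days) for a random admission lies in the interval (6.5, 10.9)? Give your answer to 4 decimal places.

Conditional on each channel, P(6.5 < X < 10.9): I: 0.625235; II: 0.188029; III: 0.833333.
By total probability, P(6.5 < X < 10.9) = 0.4·0.625235 + 0.39·0.188029 + 0.21·0.833333 = 0.498425.

0.4984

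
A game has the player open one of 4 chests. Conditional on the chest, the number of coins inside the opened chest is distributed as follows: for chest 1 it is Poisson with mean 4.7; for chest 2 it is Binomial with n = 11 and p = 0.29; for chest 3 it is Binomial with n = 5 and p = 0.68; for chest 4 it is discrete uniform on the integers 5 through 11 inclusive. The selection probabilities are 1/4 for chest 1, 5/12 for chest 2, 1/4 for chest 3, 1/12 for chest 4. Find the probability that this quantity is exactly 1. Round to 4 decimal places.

0.0629

Conditional on each chest, P(X = 1): 1: 0.0427478; 2: 0.103842; 3: 0.0356516; 4: 0.
By total probability, P(X = 1) = 0.25·0.0427478 + 0.416667·0.103842 + 0.25·0.0356516 + 0.0833333·0 = 0.0628675.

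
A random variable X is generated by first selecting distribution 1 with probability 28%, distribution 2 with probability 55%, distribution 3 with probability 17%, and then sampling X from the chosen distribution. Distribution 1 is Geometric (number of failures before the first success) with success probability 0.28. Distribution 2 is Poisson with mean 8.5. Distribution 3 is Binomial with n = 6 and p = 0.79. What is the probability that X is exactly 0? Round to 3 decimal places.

Conditional on each component, P(X = 0): 1: 0.28; 2: 0.000203468; 3: 8.57661e-05.
By total probability, P(X = 0) = 0.28·0.28 + 0.55·0.000203468 + 0.17·8.57661e-05 = 0.0785265.

0.079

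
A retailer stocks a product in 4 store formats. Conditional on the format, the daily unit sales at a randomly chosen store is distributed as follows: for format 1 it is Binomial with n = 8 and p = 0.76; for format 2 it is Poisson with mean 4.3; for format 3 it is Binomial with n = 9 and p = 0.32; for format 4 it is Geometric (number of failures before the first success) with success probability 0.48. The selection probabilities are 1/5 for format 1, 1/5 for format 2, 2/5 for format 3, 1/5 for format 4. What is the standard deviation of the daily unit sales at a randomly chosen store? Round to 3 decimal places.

Per component, 1: μ=6.08, E[X²]=38.4256; 2: μ=4.3, E[X²]=22.79; 3: μ=2.88, E[X²]=10.2528; 4: μ=1.08333, E[X²]=3.43056.
E[X] = 0.2·6.08 + 0.2·4.3 + 0.4·2.88 + 0.2·1.08333 = 3.44467.
E[X²] = 0.2·38.4256 + 0.2·22.79 + 0.4·10.2528 + 0.2·3.43056 = 17.0304.
Var(X) = E[X²] − (E[X])² = 17.0304 − 11.8657 = 5.16462.
SD(X) = √5.16462 = 2.27258.

2.273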